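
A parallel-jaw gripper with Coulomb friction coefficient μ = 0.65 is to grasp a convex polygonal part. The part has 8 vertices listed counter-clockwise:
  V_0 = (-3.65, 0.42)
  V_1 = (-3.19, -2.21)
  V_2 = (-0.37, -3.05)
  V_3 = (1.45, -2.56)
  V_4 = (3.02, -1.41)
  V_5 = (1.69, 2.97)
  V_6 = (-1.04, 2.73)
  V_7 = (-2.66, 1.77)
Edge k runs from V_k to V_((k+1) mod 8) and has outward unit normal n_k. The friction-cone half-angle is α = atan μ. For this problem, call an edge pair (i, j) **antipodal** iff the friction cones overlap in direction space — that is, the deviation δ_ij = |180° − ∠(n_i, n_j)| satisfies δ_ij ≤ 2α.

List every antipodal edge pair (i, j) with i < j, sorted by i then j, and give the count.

α = atan 0.65 = 33.02°;  2α = 66.05°
n_0 = (-0.9850, -0.1723)
n_1 = (-0.2855, -0.9584)
n_2 = (+0.2600, -0.9656)
n_3 = (+0.5909, -0.8067)
n_4 = (+0.9569, +0.2906)
n_5 = (-0.0876, +0.9962)
n_6 = (-0.5098, +0.8603)
n_7 = (-0.8064, +0.5914)
  (0,1): δ = 116.51°  ·
  (0,2): δ = 84.85°  ·
  (0,3): δ = 63.70°  ✓
  (0,4): δ = 6.97°  ✓
  (0,5): δ = 85.10°  ·
  (0,6): δ = 110.73°  ·
  (0,7): δ = 133.83°  ·
  (1,2): δ = 148.34°  ·
  (1,3): δ = 127.19°  ·
  (1,4): δ = 56.52°  ✓
  (1,5): δ = 21.61°  ✓
  (1,6): δ = 47.24°  ✓
  (1,7): δ = 70.33°  ·
  (2,3): δ = 158.85°  ·
  (2,4): δ = 88.18°  ·
  (2,5): δ = 10.04°  ✓
  (2,6): δ = 15.58°  ✓
  (2,7): δ = 38.68°  ✓
  (3,4): δ = 109.33°  ·
  (3,5): δ = 31.20°  ✓
  (3,6): δ = 5.57°  ✓
  (3,7): δ = 17.52°  ✓
  (4,5): δ = 101.87°  ·
  (4,6): δ = 76.24°  ·
  (4,7): δ = 53.14°  ✓
  (5,6): δ = 154.37°  ·
  (5,7): δ = 131.28°  ·
  (6,7): δ = 156.90°  ·
antipodal pairs: 12

count = 12; pairs: (0,3), (0,4), (1,4), (1,5), (1,6), (2,5), (2,6), (2,7), (3,5), (3,6), (3,7), (4,7)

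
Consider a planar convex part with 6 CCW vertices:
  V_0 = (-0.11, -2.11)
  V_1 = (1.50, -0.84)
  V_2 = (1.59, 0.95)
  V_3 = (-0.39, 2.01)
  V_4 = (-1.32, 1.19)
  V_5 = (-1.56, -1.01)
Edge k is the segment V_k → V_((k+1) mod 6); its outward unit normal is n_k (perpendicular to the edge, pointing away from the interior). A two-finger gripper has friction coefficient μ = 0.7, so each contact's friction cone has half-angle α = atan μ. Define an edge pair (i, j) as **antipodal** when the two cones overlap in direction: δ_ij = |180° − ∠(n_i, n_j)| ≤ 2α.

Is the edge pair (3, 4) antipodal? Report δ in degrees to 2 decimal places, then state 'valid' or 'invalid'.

α = atan 0.7 = 34.99°;  2α = 69.98°
edge 3: e_3 = (-0.93, -0.82);  n_3 = (-0.6614, +0.7501)
edge 4: e_4 = (-0.24, -2.20);  n_4 = (-0.9941, +0.1084)
∠(n_3, n_4) = 42.37°
δ = |180° − 42.37°| = 137.63°
137.63° > 2α = 69.98°  →  invalid

δ = 137.63°, invalid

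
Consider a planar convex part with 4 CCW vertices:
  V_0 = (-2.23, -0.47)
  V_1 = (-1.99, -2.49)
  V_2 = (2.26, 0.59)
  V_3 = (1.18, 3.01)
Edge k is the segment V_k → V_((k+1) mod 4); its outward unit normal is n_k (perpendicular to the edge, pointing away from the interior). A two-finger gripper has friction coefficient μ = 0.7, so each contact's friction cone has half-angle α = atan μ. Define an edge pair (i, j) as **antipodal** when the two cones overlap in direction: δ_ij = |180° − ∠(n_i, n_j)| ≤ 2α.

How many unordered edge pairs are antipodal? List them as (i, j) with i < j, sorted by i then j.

α = atan 0.7 = 34.99°;  2α = 69.98°
n_0 = (-0.9930, -0.1180)
n_1 = (+0.5868, -0.8097)
n_2 = (+0.9132, +0.4075)
n_3 = (-0.7143, +0.6999)
  (0,1): δ = 60.84°  ✓
  (0,2): δ = 17.27°  ✓
  (0,3): δ = 128.81°  ·
  (1,2): δ = 101.88°  ·
  (1,3): δ = 9.65°  ✓
  (2,3): δ = 68.47°  ✓
antipodal pairs: 4

count = 4; pairs: (0,1), (0,2), (1,3), (2,3)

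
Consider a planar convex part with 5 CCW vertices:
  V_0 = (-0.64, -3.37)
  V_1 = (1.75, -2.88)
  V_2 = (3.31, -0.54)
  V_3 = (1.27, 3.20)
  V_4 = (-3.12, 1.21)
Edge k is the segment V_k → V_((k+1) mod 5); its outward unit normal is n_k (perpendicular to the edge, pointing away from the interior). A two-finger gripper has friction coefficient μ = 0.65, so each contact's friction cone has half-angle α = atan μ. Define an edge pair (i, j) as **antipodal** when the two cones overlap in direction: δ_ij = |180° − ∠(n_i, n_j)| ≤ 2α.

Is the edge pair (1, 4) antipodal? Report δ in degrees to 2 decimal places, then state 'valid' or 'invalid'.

δ = 62.12°, valid

α = atan 0.65 = 33.02°;  2α = 66.05°
edge 1: e_1 = (+1.56, +2.34);  n_1 = (+0.8321, -0.5547)
edge 4: e_4 = (+2.48, -4.58);  n_4 = (-0.8794, -0.4762)
∠(n_1, n_4) = 117.88°
δ = |180° − 117.88°| = 62.12°
62.12° ≤ 2α = 66.05°  →  valid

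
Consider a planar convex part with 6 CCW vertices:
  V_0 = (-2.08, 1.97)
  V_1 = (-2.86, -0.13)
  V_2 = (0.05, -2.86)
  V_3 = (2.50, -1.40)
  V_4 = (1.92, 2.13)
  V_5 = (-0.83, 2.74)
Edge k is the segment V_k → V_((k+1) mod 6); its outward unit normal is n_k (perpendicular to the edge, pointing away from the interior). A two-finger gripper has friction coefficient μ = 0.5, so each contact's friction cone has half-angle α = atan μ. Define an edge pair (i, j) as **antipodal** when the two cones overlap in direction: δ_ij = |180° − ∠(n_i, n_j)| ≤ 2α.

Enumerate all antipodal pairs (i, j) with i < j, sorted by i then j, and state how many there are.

α = atan 0.5 = 26.57°;  2α = 53.13°
n_0 = (-0.9374, +0.3482)
n_1 = (-0.6842, -0.7293)
n_2 = (+0.5119, -0.8590)
n_3 = (+0.9868, +0.1621)
n_4 = (+0.2166, +0.9763)
n_5 = (-0.5245, +0.8514)
  (0,1): δ = 112.80°  ·
  (0,2): δ = 38.83°  ✓
  (0,3): δ = 29.71°  ✓
  (0,4): δ = 97.87°  ·
  (0,5): δ = 142.01°  ·
  (1,2): δ = 106.04°  ·
  (1,3): δ = 37.50°  ✓
  (1,4): δ = 30.67°  ✓
  (1,5): δ = 74.81°  ·
  (2,3): δ = 111.46°  ·
  (2,4): δ = 43.30°  ✓
  (2,5): δ = 0.84°  ✓
  (3,4): δ = 111.84°  ·
  (3,5): δ = 67.70°  ·
  (4,5): δ = 135.86°  ·
antipodal pairs: 6

count = 6; pairs: (0,2), (0,3), (1,3), (1,4), (2,4), (2,5)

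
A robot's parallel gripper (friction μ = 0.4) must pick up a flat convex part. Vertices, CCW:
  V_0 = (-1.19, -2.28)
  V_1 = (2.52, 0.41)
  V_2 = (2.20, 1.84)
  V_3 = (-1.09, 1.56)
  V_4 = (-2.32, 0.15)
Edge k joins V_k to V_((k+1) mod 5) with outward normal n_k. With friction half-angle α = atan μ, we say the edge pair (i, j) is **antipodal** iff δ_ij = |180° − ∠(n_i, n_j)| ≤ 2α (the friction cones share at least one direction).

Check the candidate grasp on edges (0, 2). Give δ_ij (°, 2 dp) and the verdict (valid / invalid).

δ = 31.08°, valid

α = atan 0.4 = 21.80°;  2α = 43.60°
edge 0: e_0 = (+3.71, +2.69);  n_0 = (+0.5870, -0.8096)
edge 2: e_2 = (-3.29, -0.28);  n_2 = (-0.0848, +0.9964)
∠(n_0, n_2) = 148.92°
δ = |180° − 148.92°| = 31.08°
31.08° ≤ 2α = 43.60°  →  valid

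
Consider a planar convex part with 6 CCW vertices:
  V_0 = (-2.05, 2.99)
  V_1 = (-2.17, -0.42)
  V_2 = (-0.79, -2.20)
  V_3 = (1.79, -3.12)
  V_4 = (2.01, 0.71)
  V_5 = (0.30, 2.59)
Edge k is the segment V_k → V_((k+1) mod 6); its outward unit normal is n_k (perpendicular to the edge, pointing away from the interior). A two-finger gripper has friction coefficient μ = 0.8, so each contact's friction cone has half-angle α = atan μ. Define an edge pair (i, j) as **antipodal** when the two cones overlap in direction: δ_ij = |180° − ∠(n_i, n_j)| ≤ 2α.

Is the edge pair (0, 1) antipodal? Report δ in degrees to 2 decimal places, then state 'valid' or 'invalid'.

δ = 140.20°, invalid

α = atan 0.8 = 38.66°;  2α = 77.32°
edge 0: e_0 = (-0.12, -3.41);  n_0 = (-0.9994, +0.0352)
edge 1: e_1 = (+1.38, -1.78);  n_1 = (-0.7903, -0.6127)
∠(n_0, n_1) = 39.80°
δ = |180° − 39.80°| = 140.20°
140.20° > 2α = 77.32°  →  invalid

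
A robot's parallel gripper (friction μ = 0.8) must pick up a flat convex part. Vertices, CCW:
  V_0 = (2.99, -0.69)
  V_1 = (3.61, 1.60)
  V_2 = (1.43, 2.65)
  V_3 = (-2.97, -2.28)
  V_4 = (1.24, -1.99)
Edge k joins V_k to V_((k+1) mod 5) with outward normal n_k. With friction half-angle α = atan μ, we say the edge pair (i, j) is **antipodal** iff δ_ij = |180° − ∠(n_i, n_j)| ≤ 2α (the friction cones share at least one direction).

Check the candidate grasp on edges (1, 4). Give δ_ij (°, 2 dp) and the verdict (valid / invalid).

δ = 62.32°, valid

α = atan 0.8 = 38.66°;  2α = 77.32°
edge 1: e_1 = (-2.18, +1.05);  n_1 = (+0.4339, +0.9009)
edge 4: e_4 = (+1.75, +1.30);  n_4 = (+0.5963, -0.8027)
∠(n_1, n_4) = 117.68°
δ = |180° − 117.68°| = 62.32°
62.32° ≤ 2α = 77.32°  →  valid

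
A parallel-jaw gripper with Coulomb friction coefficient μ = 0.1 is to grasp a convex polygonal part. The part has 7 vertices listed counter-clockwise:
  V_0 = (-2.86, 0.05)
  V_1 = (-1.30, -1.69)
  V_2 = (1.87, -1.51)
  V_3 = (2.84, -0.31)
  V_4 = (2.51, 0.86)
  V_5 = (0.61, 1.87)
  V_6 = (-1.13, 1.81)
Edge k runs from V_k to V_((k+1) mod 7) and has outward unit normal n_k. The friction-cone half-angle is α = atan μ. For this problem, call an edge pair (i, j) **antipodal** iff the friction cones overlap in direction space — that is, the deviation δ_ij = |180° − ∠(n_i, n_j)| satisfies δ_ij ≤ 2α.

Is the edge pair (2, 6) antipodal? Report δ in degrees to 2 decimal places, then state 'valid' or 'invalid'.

α = atan 0.1 = 5.71°;  2α = 11.42°
edge 2: e_2 = (+0.97, +1.20);  n_2 = (+0.7777, -0.6286)
edge 6: e_6 = (-1.73, -1.76);  n_6 = (-0.7132, +0.7010)
∠(n_2, n_6) = 174.44°
δ = |180° − 174.44°| = 5.56°
5.56° ≤ 2α = 11.42°  →  valid

δ = 5.56°, valid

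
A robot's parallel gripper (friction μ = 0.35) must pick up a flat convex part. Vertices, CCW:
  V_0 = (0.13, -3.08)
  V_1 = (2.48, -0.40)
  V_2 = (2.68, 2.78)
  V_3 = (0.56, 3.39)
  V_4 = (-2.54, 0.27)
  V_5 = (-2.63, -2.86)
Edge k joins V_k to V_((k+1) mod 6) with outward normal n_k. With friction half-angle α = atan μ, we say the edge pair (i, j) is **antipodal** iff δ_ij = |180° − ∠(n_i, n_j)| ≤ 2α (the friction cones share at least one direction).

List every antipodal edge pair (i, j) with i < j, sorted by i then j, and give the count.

count = 3; pairs: (0,3), (1,4), (2,5)

α = atan 0.35 = 19.29°;  2α = 38.58°
n_0 = (+0.7519, -0.6593)
n_1 = (+0.9980, -0.0628)
n_2 = (+0.2765, +0.9610)
n_3 = (-0.7094, +0.7048)
n_4 = (-0.9996, +0.0287)
n_5 = (-0.0795, -0.9968)
  (0,1): δ = 142.35°  ·
  (0,2): δ = 64.81°  ·
  (0,3): δ = 3.57°  ✓
  (0,4): δ = 39.60°  ·
  (0,5): δ = 126.69°  ·
  (1,2): δ = 102.45°  ·
  (1,3): δ = 41.22°  ·
  (1,4): δ = 1.95°  ✓
  (1,5): δ = 89.04°  ·
  (2,3): δ = 118.76°  ·
  (2,4): δ = 75.59°  ·
  (2,5): δ = 11.50°  ✓
  (3,4): δ = 136.83°  ·
  (3,5): δ = 49.74°  ·
  (4,5): δ = 92.91°  ·
antipodal pairs: 3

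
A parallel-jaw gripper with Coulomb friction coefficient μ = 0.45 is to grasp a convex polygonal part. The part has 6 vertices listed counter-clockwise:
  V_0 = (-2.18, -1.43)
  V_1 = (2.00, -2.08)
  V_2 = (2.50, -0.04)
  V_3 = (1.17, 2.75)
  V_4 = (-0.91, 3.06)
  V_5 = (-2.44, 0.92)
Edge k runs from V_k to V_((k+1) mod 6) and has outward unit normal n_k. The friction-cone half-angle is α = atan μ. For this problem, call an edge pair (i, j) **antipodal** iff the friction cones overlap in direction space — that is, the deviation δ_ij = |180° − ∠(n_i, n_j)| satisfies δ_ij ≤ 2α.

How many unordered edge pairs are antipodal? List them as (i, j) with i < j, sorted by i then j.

α = atan 0.45 = 24.23°;  2α = 48.46°
n_0 = (-0.1537, -0.9881)
n_1 = (+0.9713, -0.2381)
n_2 = (+0.9027, +0.4303)
n_3 = (+0.1474, +0.9891)
n_4 = (-0.8135, +0.5816)
n_5 = (-0.9939, -0.1100)
  (0,1): δ = 94.93°  ·
  (0,2): δ = 55.67°  ·
  (0,3): δ = 0.36°  ✓
  (0,4): δ = 63.28°  ·
  (0,5): δ = 105.15°  ·
  (1,2): δ = 140.74°  ·
  (1,3): δ = 84.71°  ·
  (1,4): δ = 21.79°  ✓
  (1,5): δ = 20.09°  ✓
  (2,3): δ = 123.96°  ·
  (2,4): δ = 61.05°  ·
  (2,5): δ = 19.17°  ✓
  (3,4): δ = 117.09°  ·
  (3,5): δ = 75.21°  ·
  (4,5): δ = 138.12°  ·
antipodal pairs: 4

count = 4; pairs: (0,3), (1,4), (1,5), (2,5)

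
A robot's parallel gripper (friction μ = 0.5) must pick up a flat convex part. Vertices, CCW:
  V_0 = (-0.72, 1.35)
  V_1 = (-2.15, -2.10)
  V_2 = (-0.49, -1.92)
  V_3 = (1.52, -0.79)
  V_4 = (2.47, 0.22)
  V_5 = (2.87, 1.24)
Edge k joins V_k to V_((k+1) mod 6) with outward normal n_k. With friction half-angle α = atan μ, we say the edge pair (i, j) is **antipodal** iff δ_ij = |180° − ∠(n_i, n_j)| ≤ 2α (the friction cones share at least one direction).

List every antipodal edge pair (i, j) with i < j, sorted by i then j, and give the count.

α = atan 0.5 = 26.57°;  2α = 53.13°
n_0 = (-0.9238, +0.3829)
n_1 = (+0.1078, -0.9942)
n_2 = (+0.4901, -0.8717)
n_3 = (+0.7284, -0.6851)
n_4 = (+0.9310, -0.3651)
n_5 = (+0.0306, +0.9995)
  (0,1): δ = 61.30°  ·
  (0,2): δ = 38.14°  ✓
  (0,3): δ = 20.73°  ✓
  (0,4): δ = 1.10°  ✓
  (0,5): δ = 110.76°  ·
  (1,2): δ = 156.84°  ·
  (1,3): δ = 139.44°  ·
  (1,4): δ = 117.60°  ·
  (1,5): δ = 7.94°  ✓
  (2,3): δ = 162.59°  ·
  (2,4): δ = 140.76°  ·
  (2,5): δ = 31.10°  ✓
  (3,4): δ = 158.17°  ·
  (3,5): δ = 48.51°  ✓
  (4,5): δ = 70.34°  ·
antipodal pairs: 6

count = 6; pairs: (0,2), (0,3), (0,4), (1,5), (2,5), (3,5)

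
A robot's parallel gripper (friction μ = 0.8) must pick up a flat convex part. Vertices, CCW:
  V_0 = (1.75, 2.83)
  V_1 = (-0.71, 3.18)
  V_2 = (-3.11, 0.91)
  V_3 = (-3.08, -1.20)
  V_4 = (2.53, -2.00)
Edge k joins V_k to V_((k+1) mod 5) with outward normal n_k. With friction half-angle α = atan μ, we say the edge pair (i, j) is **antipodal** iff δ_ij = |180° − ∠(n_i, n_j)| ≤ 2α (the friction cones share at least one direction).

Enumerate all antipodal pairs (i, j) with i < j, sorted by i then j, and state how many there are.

α = atan 0.8 = 38.66°;  2α = 77.32°
n_0 = (+0.1409, +0.9900)
n_1 = (-0.6872, +0.7265)
n_2 = (-0.9999, -0.0142)
n_3 = (-0.1412, -0.9900)
n_4 = (+0.9872, +0.1594)
  (0,1): δ = 128.50°  ·
  (0,2): δ = 81.09°  ·
  (0,3): δ = 0.02°  ✓
  (0,4): δ = 107.27°  ·
  (1,2): δ = 132.59°  ·
  (1,3): δ = 51.52°  ✓
  (1,4): δ = 55.77°  ✓
  (2,3): δ = 98.93°  ·
  (2,4): δ = 8.36°  ✓
  (3,4): δ = 72.71°  ✓
antipodal pairs: 5

count = 5; pairs: (0,3), (1,3), (1,4), (2,4), (3,4)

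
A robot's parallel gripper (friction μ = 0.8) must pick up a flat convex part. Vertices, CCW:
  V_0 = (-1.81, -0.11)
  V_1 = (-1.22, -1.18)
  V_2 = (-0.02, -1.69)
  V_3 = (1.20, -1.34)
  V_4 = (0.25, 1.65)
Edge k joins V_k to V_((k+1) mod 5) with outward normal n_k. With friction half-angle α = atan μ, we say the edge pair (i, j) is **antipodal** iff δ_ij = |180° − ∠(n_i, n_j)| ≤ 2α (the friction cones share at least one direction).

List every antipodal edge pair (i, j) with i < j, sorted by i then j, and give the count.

count = 5; pairs: (0,3), (1,3), (1,4), (2,4), (3,4)

α = atan 0.8 = 38.66°;  2α = 77.32°
n_0 = (-0.8757, -0.4829)
n_1 = (-0.3911, -0.9203)
n_2 = (+0.2758, -0.9612)
n_3 = (+0.9531, +0.3028)
n_4 = (-0.6496, +0.7603)
  (0,1): δ = 141.90°  ·
  (0,2): δ = 102.87°  ·
  (0,3): δ = 11.25°  ✓
  (0,4): δ = 101.64°  ·
  (1,2): δ = 140.97°  ·
  (1,3): δ = 49.35°  ✓
  (1,4): δ = 63.54°  ✓
  (2,3): δ = 88.38°  ·
  (2,4): δ = 24.50°  ✓
  (3,4): δ = 67.12°  ✓
antipodal pairs: 5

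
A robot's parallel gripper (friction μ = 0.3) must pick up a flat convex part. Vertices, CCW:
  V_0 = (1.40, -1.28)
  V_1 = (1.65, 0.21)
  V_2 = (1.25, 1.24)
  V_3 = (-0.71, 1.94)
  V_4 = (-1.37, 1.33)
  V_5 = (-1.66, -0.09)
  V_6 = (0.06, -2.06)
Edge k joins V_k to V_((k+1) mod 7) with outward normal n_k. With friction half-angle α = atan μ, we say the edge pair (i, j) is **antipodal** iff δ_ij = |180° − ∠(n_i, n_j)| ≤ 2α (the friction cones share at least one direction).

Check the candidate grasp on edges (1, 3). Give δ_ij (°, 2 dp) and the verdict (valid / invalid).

α = atan 0.3 = 16.70°;  2α = 33.40°
edge 1: e_1 = (-0.40, +1.03);  n_1 = (+0.9322, +0.3620)
edge 3: e_3 = (-0.66, -0.61);  n_3 = (-0.6787, +0.7344)
∠(n_1, n_3) = 111.52°
δ = |180° − 111.52°| = 68.48°
68.48° > 2α = 33.40°  →  invalid

δ = 68.48°, invalid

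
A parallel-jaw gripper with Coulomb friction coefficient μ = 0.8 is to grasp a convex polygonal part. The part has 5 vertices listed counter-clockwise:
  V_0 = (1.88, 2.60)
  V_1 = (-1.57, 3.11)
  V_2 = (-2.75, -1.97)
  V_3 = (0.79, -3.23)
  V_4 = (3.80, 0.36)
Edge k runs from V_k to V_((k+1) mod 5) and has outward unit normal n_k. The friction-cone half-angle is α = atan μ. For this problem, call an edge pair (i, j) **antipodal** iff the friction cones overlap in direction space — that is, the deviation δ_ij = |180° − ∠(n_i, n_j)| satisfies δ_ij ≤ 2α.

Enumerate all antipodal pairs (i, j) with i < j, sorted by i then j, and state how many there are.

α = atan 0.8 = 38.66°;  2α = 77.32°
n_0 = (+0.1462, +0.9892)
n_1 = (-0.9741, +0.2263)
n_2 = (-0.3353, -0.9421)
n_3 = (+0.7663, -0.6425)
n_4 = (+0.7593, +0.6508)
  (0,1): δ = 94.67°  ·
  (0,2): δ = 11.18°  ✓
  (0,3): δ = 58.43°  ✓
  (0,4): δ = 139.01°  ·
  (1,2): δ = 96.52°  ·
  (1,3): δ = 26.90°  ✓
  (1,4): δ = 53.68°  ✓
  (2,3): δ = 110.39°  ·
  (2,4): δ = 29.81°  ✓
  (3,4): δ = 99.42°  ·
antipodal pairs: 5

count = 5; pairs: (0,2), (0,3), (1,3), (1,4), (2,4)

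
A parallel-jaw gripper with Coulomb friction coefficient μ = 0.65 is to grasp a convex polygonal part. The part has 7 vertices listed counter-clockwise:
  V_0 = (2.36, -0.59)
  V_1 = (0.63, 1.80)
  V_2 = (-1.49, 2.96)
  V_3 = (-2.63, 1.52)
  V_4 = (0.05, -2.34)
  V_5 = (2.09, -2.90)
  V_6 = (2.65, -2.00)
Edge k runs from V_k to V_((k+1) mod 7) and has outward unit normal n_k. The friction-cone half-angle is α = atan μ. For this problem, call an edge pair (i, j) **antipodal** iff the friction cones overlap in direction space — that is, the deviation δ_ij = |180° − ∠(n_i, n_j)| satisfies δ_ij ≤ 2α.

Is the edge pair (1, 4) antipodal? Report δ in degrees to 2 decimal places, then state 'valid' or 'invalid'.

α = atan 0.65 = 33.02°;  2α = 66.05°
edge 1: e_1 = (-2.12, +1.16);  n_1 = (+0.4800, +0.8773)
edge 4: e_4 = (+2.04, -0.56);  n_4 = (-0.2647, -0.9643)
∠(n_1, n_4) = 166.66°
δ = |180° − 166.66°| = 13.34°
13.34° ≤ 2α = 66.05°  →  valid

δ = 13.34°, valid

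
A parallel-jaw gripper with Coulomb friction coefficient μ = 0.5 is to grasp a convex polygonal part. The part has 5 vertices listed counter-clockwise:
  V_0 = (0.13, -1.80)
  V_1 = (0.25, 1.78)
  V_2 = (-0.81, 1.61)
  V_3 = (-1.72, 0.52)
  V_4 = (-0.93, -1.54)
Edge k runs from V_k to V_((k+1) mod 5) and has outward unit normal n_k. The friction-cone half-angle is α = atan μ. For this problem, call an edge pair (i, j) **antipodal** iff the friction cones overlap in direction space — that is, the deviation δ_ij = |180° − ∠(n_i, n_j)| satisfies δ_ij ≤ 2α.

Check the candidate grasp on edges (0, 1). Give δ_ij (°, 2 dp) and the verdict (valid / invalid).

α = atan 0.5 = 26.57°;  2α = 53.13°
edge 0: e_0 = (+0.12, +3.58);  n_0 = (+0.9994, -0.0335)
edge 1: e_1 = (-1.06, -0.17);  n_1 = (-0.1584, +0.9874)
∠(n_0, n_1) = 101.03°
δ = |180° − 101.03°| = 78.97°
78.97° > 2α = 53.13°  →  invalid

δ = 78.97°, invalid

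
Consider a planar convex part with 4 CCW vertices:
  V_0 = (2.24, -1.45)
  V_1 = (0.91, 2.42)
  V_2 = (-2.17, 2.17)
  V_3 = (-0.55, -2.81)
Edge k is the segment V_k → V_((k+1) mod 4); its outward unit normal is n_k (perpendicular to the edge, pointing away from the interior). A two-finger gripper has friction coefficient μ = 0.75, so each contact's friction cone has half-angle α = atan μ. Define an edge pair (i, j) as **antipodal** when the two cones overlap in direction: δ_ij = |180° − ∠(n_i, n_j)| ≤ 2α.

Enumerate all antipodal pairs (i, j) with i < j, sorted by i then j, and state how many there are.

α = atan 0.75 = 36.87°;  2α = 73.74°
n_0 = (+0.9457, +0.3250)
n_1 = (-0.0809, +0.9967)
n_2 = (-0.9509, -0.3093)
n_3 = (+0.4382, -0.8989)
  (0,1): δ = 104.33°  ·
  (0,2): δ = 0.95°  ✓
  (0,3): δ = 97.02°  ·
  (1,2): δ = 76.62°  ·
  (1,3): δ = 21.35°  ✓
  (2,3): δ = 82.03°  ·
antipodal pairs: 2

count = 2; pairs: (0,2), (1,3)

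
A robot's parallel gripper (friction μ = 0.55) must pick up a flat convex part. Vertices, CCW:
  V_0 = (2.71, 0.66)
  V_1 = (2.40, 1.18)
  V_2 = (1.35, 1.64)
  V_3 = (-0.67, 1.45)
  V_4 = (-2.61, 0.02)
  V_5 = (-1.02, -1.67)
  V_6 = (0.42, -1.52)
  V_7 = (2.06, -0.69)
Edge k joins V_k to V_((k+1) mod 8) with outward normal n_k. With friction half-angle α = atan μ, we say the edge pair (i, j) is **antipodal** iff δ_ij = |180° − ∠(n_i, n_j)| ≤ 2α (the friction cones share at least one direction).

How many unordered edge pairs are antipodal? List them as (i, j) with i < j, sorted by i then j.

α = atan 0.55 = 28.81°;  2α = 57.62°
n_0 = (+0.8589, +0.5121)
n_1 = (+0.4013, +0.9160)
n_2 = (-0.0936, +0.9956)
n_3 = (-0.5933, +0.8050)
n_4 = (-0.7283, -0.6852)
n_5 = (+0.1036, -0.9946)
n_6 = (+0.4516, -0.8922)
n_7 = (+0.9010, -0.4338)
  (0,1): δ = 144.46°  ·
  (0,2): δ = 115.43°  ·
  (0,3): δ = 84.41°  ·
  (0,4): δ = 12.45°  ✓
  (0,5): δ = 65.15°  ·
  (0,6): δ = 86.04°  ·
  (0,7): δ = 123.49°  ·
  (1,2): δ = 150.97°  ·
  (1,3): δ = 119.95°  ·
  (1,4): δ = 23.09°  ✓
  (1,5): δ = 29.60°  ✓
  (1,6): δ = 50.50°  ✓
  (1,7): δ = 87.95°  ·
  (2,3): δ = 148.98°  ·
  (2,4): δ = 52.12°  ✓
  (2,5): δ = 0.57°  ✓
  (2,6): δ = 21.47°  ✓
  (2,7): δ = 58.92°  ·
  (3,4): δ = 83.14°  ·
  (3,5): δ = 30.45°  ✓
  (3,6): δ = 9.55°  ✓
  (3,7): δ = 27.90°  ✓
  (4,5): δ = 127.31°  ·
  (4,6): δ = 106.41°  ·
  (4,7): δ = 68.96°  ·
  (5,6): δ = 159.10°  ·
  (5,7): δ = 121.66°  ·
  (6,7): δ = 142.55°  ·
antipodal pairs: 10

count = 10; pairs: (0,4), (1,4), (1,5), (1,6), (2,4), (2,5), (2,6), (3,5), (3,6), (3,7)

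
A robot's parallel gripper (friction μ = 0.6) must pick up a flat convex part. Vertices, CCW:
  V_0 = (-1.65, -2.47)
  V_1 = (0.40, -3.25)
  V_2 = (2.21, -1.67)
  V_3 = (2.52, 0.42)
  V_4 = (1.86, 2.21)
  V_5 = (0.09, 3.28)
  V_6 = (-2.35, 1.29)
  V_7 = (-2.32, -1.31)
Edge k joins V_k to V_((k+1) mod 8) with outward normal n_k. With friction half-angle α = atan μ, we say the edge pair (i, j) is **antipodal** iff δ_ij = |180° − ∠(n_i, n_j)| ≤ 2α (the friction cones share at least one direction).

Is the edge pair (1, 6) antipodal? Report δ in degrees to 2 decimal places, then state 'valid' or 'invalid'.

α = atan 0.6 = 30.96°;  2α = 61.93°
edge 1: e_1 = (+1.81, +1.58);  n_1 = (+0.6576, -0.7533)
edge 6: e_6 = (+0.03, -2.60);  n_6 = (-0.9999, -0.0115)
∠(n_1, n_6) = 130.46°
δ = |180° − 130.46°| = 49.54°
49.54° ≤ 2α = 61.93°  →  valid

δ = 49.54°, valid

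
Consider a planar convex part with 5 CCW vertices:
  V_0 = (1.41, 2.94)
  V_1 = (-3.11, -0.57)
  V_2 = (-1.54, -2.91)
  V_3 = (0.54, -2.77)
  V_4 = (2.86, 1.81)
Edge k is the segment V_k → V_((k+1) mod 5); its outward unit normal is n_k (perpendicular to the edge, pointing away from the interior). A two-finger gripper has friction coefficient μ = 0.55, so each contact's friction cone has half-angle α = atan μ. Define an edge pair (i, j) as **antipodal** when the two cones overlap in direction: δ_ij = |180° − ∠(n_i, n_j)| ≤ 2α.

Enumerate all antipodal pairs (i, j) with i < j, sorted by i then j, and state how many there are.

count = 4; pairs: (0,2), (0,3), (1,4), (2,4)

α = atan 0.55 = 28.81°;  2α = 57.62°
n_0 = (-0.6133, +0.7898)
n_1 = (-0.8304, -0.5572)
n_2 = (+0.0672, -0.9977)
n_3 = (+0.8921, -0.4519)
n_4 = (+0.6147, +0.7888)
  (0,1): δ = 93.97°  ·
  (0,2): δ = 33.98°  ✓
  (0,3): δ = 25.30°  ✓
  (0,4): δ = 104.24°  ·
  (1,2): δ = 120.01°  ·
  (1,3): δ = 60.72°  ·
  (1,4): δ = 18.21°  ✓
  (2,3): δ = 120.72°  ·
  (2,4): δ = 41.78°  ✓
  (3,4): δ = 101.07°  ·
antipodal pairs: 4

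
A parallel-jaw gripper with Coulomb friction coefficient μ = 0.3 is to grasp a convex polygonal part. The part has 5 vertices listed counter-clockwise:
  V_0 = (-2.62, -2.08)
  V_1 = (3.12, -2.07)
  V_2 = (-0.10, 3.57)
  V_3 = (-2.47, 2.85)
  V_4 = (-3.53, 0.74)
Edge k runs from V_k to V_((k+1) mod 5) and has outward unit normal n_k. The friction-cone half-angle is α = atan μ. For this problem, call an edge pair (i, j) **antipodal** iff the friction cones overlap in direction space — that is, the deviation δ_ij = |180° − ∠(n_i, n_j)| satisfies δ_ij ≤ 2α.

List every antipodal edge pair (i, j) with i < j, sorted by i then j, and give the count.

count = 2; pairs: (0,2), (1,4)

α = atan 0.3 = 16.70°;  2α = 33.40°
n_0 = (+0.0017, -1.0000)
n_1 = (+0.8684, +0.4958)
n_2 = (-0.2907, +0.9568)
n_3 = (-0.8936, +0.4489)
n_4 = (-0.9517, -0.3071)
  (0,1): δ = 60.38°  ·
  (0,2): δ = 16.80°  ✓
  (0,3): δ = 63.23°  ·
  (0,4): δ = 107.78°  ·
  (1,2): δ = 102.82°  ·
  (1,3): δ = 56.40°  ·
  (1,4): δ = 11.84°  ✓
  (2,3): δ = 133.57°  ·
  (2,4): δ = 89.01°  ·
  (3,4): δ = 135.44°  ·
antipodal pairs: 2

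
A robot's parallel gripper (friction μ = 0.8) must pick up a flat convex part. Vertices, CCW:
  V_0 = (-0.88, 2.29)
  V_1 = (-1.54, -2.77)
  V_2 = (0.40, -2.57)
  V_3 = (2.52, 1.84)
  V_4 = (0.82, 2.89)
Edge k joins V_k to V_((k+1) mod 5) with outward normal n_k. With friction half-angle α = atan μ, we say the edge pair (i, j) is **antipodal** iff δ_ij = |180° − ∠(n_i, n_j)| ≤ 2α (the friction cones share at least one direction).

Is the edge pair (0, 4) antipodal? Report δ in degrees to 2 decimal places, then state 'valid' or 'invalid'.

δ = 116.87°, invalid

α = atan 0.8 = 38.66°;  2α = 77.32°
edge 0: e_0 = (-0.66, -5.06);  n_0 = (-0.9916, +0.1293)
edge 4: e_4 = (-1.70, -0.60);  n_4 = (-0.3328, +0.9430)
∠(n_0, n_4) = 63.13°
δ = |180° − 63.13°| = 116.87°
116.87° > 2α = 77.32°  →  invalid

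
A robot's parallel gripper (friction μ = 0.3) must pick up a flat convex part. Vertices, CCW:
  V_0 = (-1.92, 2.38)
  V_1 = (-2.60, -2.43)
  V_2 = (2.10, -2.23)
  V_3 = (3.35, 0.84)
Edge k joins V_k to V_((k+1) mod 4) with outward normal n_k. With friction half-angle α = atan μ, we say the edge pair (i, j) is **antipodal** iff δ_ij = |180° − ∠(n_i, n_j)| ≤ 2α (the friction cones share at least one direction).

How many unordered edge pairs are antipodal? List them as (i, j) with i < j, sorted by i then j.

α = atan 0.3 = 16.70°;  2α = 33.40°
n_0 = (-0.9902, +0.1400)
n_1 = (+0.0425, -0.9991)
n_2 = (+0.9262, -0.3771)
n_3 = (+0.2805, +0.9599)
  (0,1): δ = 79.52°  ·
  (0,2): δ = 14.11°  ✓
  (0,3): δ = 81.76°  ·
  (1,2): δ = 114.59°  ·
  (1,3): δ = 18.73°  ✓
  (2,3): δ = 84.13°  ·
antipodal pairs: 2

count = 2; pairs: (0,2), (1,3)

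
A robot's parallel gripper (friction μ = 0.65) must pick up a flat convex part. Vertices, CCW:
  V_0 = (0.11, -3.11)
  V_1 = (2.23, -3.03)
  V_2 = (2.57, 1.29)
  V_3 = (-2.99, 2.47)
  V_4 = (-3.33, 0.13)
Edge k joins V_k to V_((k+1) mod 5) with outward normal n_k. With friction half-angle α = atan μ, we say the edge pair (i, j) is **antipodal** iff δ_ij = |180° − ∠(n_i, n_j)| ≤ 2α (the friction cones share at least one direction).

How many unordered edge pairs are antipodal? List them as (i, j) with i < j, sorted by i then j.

count = 4; pairs: (0,2), (1,3), (1,4), (2,4)

α = atan 0.65 = 33.02°;  2α = 66.05°
n_0 = (+0.0377, -0.9993)
n_1 = (+0.9969, -0.0785)
n_2 = (+0.2076, +0.9782)
n_3 = (-0.9896, +0.1438)
n_4 = (-0.6856, -0.7280)
  (0,1): δ = 96.66°  ·
  (0,2): δ = 14.14°  ✓
  (0,3): δ = 79.57°  ·
  (0,4): δ = 134.55°  ·
  (1,2): δ = 97.48°  ·
  (1,3): δ = 3.77°  ✓
  (1,4): δ = 51.22°  ✓
  (2,3): δ = 86.29°  ·
  (2,4): δ = 31.30°  ✓
  (3,4): δ = 125.02°  ·
antipodal pairs: 4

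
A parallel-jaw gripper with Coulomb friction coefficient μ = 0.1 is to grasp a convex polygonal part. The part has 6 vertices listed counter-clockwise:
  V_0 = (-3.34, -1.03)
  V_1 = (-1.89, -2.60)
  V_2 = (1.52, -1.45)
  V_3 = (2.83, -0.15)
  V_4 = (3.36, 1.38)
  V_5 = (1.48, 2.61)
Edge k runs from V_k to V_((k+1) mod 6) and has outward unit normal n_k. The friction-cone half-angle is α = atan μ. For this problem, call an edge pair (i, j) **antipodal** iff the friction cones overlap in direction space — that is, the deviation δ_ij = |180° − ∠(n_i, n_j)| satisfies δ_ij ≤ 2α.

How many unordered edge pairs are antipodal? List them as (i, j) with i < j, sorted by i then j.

count = 1; pairs: (2,5)

α = atan 0.1 = 5.71°;  2α = 11.42°
n_0 = (-0.7346, -0.6785)
n_1 = (+0.3196, -0.9476)
n_2 = (+0.7044, -0.7098)
n_3 = (+0.9449, -0.3273)
n_4 = (+0.5475, +0.8368)
n_5 = (-0.6026, +0.7980)
  (0,1): δ = 114.09°  ·
  (0,2): δ = 87.94°  ·
  (0,3): δ = 61.83°  ·
  (0,4): δ = 14.08°  ·
  (0,5): δ = 84.34°  ·
  (1,2): δ = 153.86°  ·
  (1,3): δ = 127.74°  ·
  (1,4): δ = 51.83°  ·
  (1,5): δ = 18.42°  ·
  (2,3): δ = 153.89°  ·
  (2,4): δ = 77.98°  ·
  (2,5): δ = 7.72°  ✓
  (3,4): δ = 104.09°  ·
  (3,5): δ = 33.83°  ·
  (4,5): δ = 109.75°  ·
antipodal pairs: 1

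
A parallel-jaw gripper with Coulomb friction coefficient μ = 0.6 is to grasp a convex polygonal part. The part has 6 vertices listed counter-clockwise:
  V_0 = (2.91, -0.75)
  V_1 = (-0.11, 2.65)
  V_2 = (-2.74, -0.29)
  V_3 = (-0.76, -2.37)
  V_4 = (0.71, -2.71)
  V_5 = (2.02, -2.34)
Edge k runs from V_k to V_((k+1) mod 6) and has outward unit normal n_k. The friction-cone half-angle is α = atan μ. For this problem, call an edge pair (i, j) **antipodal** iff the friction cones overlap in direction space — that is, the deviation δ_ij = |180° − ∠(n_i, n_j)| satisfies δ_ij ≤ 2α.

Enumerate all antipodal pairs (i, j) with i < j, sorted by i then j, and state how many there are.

count = 5; pairs: (0,2), (0,3), (1,3), (1,4), (1,5)

α = atan 0.6 = 30.96°;  2α = 61.93°
n_0 = (+0.7477, +0.6641)
n_1 = (-0.7453, +0.6667)
n_2 = (-0.7243, -0.6895)
n_3 = (-0.2253, -0.9743)
n_4 = (+0.2718, -0.9624)
n_5 = (+0.8726, -0.4884)
  (0,1): δ = 83.43°  ·
  (0,2): δ = 1.98°  ✓
  (0,3): δ = 35.36°  ✓
  (0,4): δ = 64.16°  ·
  (0,5): δ = 109.15°  ·
  (1,2): δ = 94.60°  ·
  (1,3): δ = 61.21°  ✓
  (1,4): δ = 32.41°  ✓
  (1,5): δ = 12.58°  ✓
  (2,3): δ = 146.61°  ·
  (2,4): δ = 117.82°  ·
  (2,5): δ = 72.83°  ·
  (3,4): δ = 151.20°  ·
  (3,5): δ = 106.21°  ·
  (4,5): δ = 135.01°  ·
antipodal pairs: 5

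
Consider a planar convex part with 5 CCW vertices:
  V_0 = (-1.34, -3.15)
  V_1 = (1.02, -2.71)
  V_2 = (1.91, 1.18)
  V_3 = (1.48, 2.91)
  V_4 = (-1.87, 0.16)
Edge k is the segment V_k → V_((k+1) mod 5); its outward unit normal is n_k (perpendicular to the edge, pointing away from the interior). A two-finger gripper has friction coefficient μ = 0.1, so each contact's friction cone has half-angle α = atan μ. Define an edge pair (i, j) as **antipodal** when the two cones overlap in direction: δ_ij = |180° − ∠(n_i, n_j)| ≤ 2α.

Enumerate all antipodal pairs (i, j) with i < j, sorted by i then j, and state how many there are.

α = atan 0.1 = 5.71°;  2α = 11.42°
n_0 = (+0.1833, -0.9831)
n_1 = (+0.9748, -0.2230)
n_2 = (+0.9705, +0.2412)
n_3 = (-0.6345, +0.7729)
n_4 = (-0.9874, -0.1581)
  (0,1): δ = 113.45°  ·
  (0,2): δ = 86.60°  ·
  (0,3): δ = 28.82°  ·
  (0,4): δ = 88.54°  ·
  (1,2): δ = 153.15°  ·
  (1,3): δ = 37.73°  ·
  (1,4): δ = 21.98°  ·
  (2,3): δ = 64.58°  ·
  (2,4): δ = 4.86°  ✓
  (3,4): δ = 120.29°  ·
antipodal pairs: 1

count = 1; pairs: (2,4)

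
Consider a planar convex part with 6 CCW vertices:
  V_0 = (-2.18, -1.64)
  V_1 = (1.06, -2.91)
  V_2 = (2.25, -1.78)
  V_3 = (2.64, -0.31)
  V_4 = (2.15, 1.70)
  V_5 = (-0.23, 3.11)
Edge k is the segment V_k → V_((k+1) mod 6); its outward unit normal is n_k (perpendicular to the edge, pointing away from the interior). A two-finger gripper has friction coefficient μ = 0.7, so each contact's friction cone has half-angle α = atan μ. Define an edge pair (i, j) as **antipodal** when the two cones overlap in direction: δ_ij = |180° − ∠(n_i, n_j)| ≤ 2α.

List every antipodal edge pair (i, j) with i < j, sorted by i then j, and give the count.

α = atan 0.7 = 34.99°;  2α = 69.98°
n_0 = (-0.3649, -0.9310)
n_1 = (+0.6886, -0.7252)
n_2 = (+0.9666, -0.2564)
n_3 = (+0.9715, +0.2368)
n_4 = (+0.5097, +0.8604)
n_5 = (-0.9251, +0.3798)
  (0,1): δ = 115.08°  ·
  (0,2): δ = 83.45°  ·
  (0,3): δ = 54.90°  ✓
  (0,4): δ = 9.24°  ✓
  (0,5): δ = 89.08°  ·
  (1,2): δ = 148.38°  ·
  (1,3): δ = 119.82°  ·
  (1,4): δ = 74.16°  ·
  (1,5): δ = 24.16°  ✓
  (2,3): δ = 151.44°  ·
  (2,4): δ = 105.79°  ·
  (2,5): δ = 7.46°  ✓
  (3,4): δ = 134.34°  ·
  (3,5): δ = 36.02°  ✓
  (4,5): δ = 81.68°  ·
antipodal pairs: 5

count = 5; pairs: (0,3), (0,4), (1,5), (2,5), (3,5)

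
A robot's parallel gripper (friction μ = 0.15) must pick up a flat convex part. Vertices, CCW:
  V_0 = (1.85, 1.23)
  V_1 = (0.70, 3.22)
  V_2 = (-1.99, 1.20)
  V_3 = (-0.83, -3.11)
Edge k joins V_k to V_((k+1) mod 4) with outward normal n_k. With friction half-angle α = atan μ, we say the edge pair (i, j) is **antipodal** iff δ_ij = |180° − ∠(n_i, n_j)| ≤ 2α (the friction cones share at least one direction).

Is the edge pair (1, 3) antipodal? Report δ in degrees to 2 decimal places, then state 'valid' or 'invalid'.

δ = 21.40°, invalid

α = atan 0.15 = 8.53°;  2α = 17.06°
edge 1: e_1 = (-2.69, -2.02);  n_1 = (-0.6005, +0.7996)
edge 3: e_3 = (+2.68, +4.34);  n_3 = (+0.8508, -0.5254)
∠(n_1, n_3) = 158.60°
δ = |180° − 158.60°| = 21.40°
21.40° > 2α = 17.06°  →  invalid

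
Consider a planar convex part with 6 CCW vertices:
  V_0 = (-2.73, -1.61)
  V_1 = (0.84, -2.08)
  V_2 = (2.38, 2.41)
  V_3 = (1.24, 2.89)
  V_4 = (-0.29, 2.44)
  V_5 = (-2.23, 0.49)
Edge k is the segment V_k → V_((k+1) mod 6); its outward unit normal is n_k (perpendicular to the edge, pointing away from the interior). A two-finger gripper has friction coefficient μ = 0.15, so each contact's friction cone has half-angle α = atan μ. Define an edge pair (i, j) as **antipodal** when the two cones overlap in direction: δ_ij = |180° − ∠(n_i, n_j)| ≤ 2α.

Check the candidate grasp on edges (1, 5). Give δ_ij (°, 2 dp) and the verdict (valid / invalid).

δ = 5.54°, valid

α = atan 0.15 = 8.53°;  2α = 17.06°
edge 1: e_1 = (+1.54, +4.49);  n_1 = (+0.9459, -0.3244)
edge 5: e_5 = (-0.50, -2.10);  n_5 = (-0.9728, +0.2316)
∠(n_1, n_5) = 174.46°
δ = |180° − 174.46°| = 5.54°
5.54° ≤ 2α = 17.06°  →  valid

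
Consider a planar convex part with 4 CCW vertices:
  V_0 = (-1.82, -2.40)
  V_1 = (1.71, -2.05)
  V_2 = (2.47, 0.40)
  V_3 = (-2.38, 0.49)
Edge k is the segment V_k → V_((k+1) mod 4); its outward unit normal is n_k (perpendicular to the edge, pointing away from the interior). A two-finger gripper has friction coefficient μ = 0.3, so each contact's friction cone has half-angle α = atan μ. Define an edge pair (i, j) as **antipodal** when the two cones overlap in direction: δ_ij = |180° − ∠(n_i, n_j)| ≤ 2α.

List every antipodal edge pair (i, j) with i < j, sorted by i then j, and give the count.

count = 2; pairs: (0,2), (1,3)

α = atan 0.3 = 16.70°;  2α = 33.40°
n_0 = (+0.0987, -0.9951)
n_1 = (+0.9551, -0.2963)
n_2 = (+0.0186, +0.9998)
n_3 = (-0.9817, -0.1902)
  (0,1): δ = 112.90°  ·
  (0,2): δ = 6.73°  ✓
  (0,3): δ = 95.30°  ·
  (1,2): δ = 73.83°  ·
  (1,3): δ = 28.20°  ✓
  (2,3): δ = 77.97°  ·
antipodal pairs: 2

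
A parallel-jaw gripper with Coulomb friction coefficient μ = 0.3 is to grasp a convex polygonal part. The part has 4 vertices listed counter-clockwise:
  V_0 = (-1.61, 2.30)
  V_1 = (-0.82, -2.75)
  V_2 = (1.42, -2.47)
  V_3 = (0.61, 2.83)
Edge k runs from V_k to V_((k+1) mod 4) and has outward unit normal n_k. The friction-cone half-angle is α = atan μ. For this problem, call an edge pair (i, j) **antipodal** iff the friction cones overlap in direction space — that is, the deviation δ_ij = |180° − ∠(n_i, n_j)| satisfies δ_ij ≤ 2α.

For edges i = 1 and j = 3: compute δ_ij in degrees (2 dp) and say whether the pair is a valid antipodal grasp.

α = atan 0.3 = 16.70°;  2α = 33.40°
edge 1: e_1 = (+2.24, +0.28);  n_1 = (+0.1240, -0.9923)
edge 3: e_3 = (-2.22, -0.53);  n_3 = (-0.2322, +0.9727)
∠(n_1, n_3) = 173.70°
δ = |180° − 173.70°| = 6.30°
6.30° ≤ 2α = 33.40°  →  valid

δ = 6.30°, valid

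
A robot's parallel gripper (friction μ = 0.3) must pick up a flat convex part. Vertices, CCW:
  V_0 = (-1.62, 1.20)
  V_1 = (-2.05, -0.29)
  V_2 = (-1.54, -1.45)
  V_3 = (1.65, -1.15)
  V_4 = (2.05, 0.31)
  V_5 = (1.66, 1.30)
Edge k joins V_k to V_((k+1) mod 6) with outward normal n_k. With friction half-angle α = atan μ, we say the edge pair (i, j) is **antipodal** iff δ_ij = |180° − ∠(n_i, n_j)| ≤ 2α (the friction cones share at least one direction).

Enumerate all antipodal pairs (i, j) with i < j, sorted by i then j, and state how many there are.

count = 3; pairs: (0,3), (1,4), (2,5)

α = atan 0.3 = 16.70°;  2α = 33.40°
n_0 = (-0.9608, +0.2773)
n_1 = (-0.9154, -0.4025)
n_2 = (+0.0936, -0.9956)
n_3 = (+0.9645, -0.2642)
n_4 = (+0.9304, +0.3665)
n_5 = (-0.0305, +0.9995)
  (0,1): δ = 140.17°  ·
  (0,2): δ = 68.53°  ·
  (0,3): δ = 0.78°  ✓
  (0,4): δ = 37.60°  ·
  (0,5): δ = 107.84°  ·
  (1,2): δ = 108.36°  ·
  (1,3): δ = 39.05°  ·
  (1,4): δ = 2.23°  ✓
  (1,5): δ = 68.01°  ·
  (2,3): δ = 110.69°  ·
  (2,4): δ = 73.87°  ·
  (2,5): δ = 3.63°  ✓
  (3,4): δ = 143.18°  ·
  (3,5): δ = 72.93°  ·
  (4,5): δ = 109.76°  ·
antipodal pairs: 3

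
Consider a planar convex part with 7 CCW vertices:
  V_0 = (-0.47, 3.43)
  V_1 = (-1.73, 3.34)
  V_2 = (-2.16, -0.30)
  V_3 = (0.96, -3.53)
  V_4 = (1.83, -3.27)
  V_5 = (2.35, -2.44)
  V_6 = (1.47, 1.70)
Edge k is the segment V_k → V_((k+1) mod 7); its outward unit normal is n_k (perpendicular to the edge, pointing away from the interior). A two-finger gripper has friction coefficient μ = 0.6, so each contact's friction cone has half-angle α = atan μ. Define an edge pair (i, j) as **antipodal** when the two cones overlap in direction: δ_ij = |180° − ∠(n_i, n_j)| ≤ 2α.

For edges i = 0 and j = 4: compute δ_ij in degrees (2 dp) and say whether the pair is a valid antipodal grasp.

α = atan 0.6 = 30.96°;  2α = 61.93°
edge 0: e_0 = (-1.26, -0.09);  n_0 = (-0.0712, +0.9975)
edge 4: e_4 = (+0.52, +0.83);  n_4 = (+0.8474, -0.5309)
∠(n_0, n_4) = 126.15°
δ = |180° − 126.15°| = 53.85°
53.85° ≤ 2α = 61.93°  →  valid

δ = 53.85°, valid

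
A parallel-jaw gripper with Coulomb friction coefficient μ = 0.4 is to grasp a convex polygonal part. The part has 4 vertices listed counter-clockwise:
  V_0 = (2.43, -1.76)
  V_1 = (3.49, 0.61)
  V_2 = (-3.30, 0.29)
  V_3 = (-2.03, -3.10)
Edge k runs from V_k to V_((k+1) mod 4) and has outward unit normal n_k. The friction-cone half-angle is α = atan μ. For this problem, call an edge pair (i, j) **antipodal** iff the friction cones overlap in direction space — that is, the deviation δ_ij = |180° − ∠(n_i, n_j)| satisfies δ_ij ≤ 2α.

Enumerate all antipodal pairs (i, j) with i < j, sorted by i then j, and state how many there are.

count = 1; pairs: (1,3)

α = atan 0.4 = 21.80°;  2α = 43.60°
n_0 = (+0.9129, -0.4083)
n_1 = (-0.0471, +0.9989)
n_2 = (-0.9364, -0.3508)
n_3 = (+0.2877, -0.9577)
  (0,1): δ = 63.20°  ·
  (0,2): δ = 44.63°  ·
  (0,3): δ = 130.82°  ·
  (1,2): δ = 72.16°  ·
  (1,3): δ = 14.02°  ✓
  (2,3): δ = 93.81°  ·
antipodal pairs: 1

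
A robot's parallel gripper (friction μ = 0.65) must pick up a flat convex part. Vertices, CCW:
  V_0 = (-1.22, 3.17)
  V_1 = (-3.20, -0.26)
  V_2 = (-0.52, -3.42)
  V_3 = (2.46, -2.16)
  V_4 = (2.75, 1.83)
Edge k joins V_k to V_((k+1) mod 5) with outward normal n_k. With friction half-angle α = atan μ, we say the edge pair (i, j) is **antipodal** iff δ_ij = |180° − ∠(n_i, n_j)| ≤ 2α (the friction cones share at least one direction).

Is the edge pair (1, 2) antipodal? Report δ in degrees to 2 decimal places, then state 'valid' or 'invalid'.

α = atan 0.65 = 33.02°;  2α = 66.05°
edge 1: e_1 = (+2.68, -3.16);  n_1 = (-0.7627, -0.6468)
edge 2: e_2 = (+2.98, +1.26);  n_2 = (+0.3894, -0.9211)
∠(n_1, n_2) = 72.62°
δ = |180° − 72.62°| = 107.38°
107.38° > 2α = 66.05°  →  invalid

δ = 107.38°, invalid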